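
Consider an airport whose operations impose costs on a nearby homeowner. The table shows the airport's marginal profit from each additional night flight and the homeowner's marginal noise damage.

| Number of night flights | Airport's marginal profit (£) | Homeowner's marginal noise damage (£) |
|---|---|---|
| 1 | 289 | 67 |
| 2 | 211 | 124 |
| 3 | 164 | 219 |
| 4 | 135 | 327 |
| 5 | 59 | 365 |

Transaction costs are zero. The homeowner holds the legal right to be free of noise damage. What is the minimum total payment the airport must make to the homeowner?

£191

Efficient level: marginal profit ≥ marginal noise damage through level 2, so k* = 2.
With the homeowner holding the right, the airport must at least compensate total damage at k*: 67 + 124 = 191.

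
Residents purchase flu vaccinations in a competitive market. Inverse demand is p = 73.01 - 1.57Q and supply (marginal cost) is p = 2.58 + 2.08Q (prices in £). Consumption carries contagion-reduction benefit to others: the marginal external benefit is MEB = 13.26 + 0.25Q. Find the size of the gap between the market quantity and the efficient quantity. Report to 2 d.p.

5.32 units

Market equilibrium (private): 2.58 + 2.08Q = 73.01 - 1.57Q → Q_m = 19.2959.
Social marginal benefit = demand + MEB = 86.27 - 1.32Q.
Set SMB = MC: 86.27 - 1.32Q = 2.58 + 2.08Q → Q* = 24.6147.
Gap = |19.2959 − 24.6147| = 5.3188.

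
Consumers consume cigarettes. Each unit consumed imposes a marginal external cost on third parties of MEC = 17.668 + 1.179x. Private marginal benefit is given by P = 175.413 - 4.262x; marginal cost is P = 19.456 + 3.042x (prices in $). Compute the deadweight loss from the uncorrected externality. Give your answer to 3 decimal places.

Market equilibrium (private): 19.456 + 3.042x = 175.413 - 4.262x → x_m = 21.3523.
Social marginal benefit = demand − MEC = 157.745 - 5.441x.
Set SMB = MC: 157.745 - 5.441x = 19.456 + 3.042x → x* = 16.3019.
The loss is the area between SMB and MC from x* to x_m; with linear curves that's a triangle of height MEC(x_m).
DWL = ½ × 5.0504 × 42.8423 = 108.1854.

DWL = $108.185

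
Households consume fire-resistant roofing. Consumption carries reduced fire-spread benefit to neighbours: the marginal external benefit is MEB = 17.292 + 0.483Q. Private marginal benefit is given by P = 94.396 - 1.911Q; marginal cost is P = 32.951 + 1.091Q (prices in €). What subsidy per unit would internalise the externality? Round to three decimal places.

subsidy = €32.389 per unit

Social marginal benefit = demand + MEB = 111.688 - 1.428Q.
Set SMB = MC: 111.688 - 1.428Q = 32.951 + 1.091Q → Q* = 31.2572.
The Pigouvian subsidy equals MEB at Q*: 17.292 + 0.483×31.2572 = 32.3892.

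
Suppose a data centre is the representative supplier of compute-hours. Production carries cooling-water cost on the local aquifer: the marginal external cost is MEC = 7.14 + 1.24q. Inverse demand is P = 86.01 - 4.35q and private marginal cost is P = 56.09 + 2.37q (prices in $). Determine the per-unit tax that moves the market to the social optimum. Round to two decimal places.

tax = $10.69 per unit

Social marginal cost = private MC + MEC = 63.23 + 3.61q.
Set SMC = demand: 63.23 + 3.61q = 86.01 - 4.35q → q* = 2.8618.
The Pigouvian tax equals MEC at q*: 7.14 + 1.24×2.8618 = 10.6886.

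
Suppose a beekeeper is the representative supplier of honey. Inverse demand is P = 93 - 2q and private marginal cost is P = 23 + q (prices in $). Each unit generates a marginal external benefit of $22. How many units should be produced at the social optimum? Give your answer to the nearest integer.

q* = 31

Social marginal cost = private MC − MEB = 1 + q.
Set SMC = demand: 1 + q = 93 - 2q → q* = 30.6667.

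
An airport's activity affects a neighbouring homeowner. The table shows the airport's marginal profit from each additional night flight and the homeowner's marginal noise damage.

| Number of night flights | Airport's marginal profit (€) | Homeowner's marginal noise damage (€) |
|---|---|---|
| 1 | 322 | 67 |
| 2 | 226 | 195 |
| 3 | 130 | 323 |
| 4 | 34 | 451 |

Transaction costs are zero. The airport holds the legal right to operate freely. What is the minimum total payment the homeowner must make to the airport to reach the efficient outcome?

Left alone the airport would choose level 4 (marginal profit stays positive).
Efficient level: k* = 2 (marginal profit ≥ marginal noise damage through 2).
The homeowner must at least cover the airport's forgone profit from cutting 4→2: 130 + 34 = 164.

€164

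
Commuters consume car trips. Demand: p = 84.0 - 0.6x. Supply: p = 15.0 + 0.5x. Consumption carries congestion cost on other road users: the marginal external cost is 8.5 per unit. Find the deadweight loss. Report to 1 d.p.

Market equilibrium (private): 15.0 + 0.5x = 84.0 - 0.6x → x_m = 62.7273.
Social marginal benefit = demand − MEC = 75.5 - 0.6x.
Set SMB = MC: 75.5 - 0.6x = 15.0 + 0.5x → x* = 55.0000.
Between x* and x_m the wedge MC − SMB runs linearly from 0 to MEC(x_m), so the loss is a triangle.
DWL = ½ × 7.7273 × 8.5000 = 32.8410.

DWL = 32.8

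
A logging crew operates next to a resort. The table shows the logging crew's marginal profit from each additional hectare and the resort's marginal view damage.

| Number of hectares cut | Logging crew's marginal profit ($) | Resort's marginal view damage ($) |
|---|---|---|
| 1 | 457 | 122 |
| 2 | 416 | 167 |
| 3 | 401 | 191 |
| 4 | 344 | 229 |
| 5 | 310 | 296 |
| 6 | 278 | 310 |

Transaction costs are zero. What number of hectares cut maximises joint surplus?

5

Bargaining reaches the level where marginal profit last exceeds marginal view damage.
That holds through level 5 (310 ≥ 296) but not at 6 (278 < 310).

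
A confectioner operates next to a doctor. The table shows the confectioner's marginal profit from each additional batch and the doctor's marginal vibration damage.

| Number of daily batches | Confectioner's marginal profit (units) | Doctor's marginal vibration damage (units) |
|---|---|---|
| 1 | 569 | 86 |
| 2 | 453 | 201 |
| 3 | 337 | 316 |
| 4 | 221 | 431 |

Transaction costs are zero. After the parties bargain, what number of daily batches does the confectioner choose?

Bargaining reaches the level where marginal profit last exceeds marginal vibration damage.
That holds through level 3 (337 ≥ 316) but not at 4 (221 < 431).

3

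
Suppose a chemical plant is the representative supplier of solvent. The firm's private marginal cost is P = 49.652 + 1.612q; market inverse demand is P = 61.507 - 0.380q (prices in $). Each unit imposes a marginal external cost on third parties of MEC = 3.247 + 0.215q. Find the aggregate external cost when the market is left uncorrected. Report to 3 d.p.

Market equilibrium (private): 49.652 + 1.612q = 61.507 - 0.380q → q_m = 5.9513.
Total external cost = ∫₀^{q_m} (3.247 + 0.215q) dq = 3.247×5.9513 + ½×0.215×5.9513² = 23.1313.

$23.131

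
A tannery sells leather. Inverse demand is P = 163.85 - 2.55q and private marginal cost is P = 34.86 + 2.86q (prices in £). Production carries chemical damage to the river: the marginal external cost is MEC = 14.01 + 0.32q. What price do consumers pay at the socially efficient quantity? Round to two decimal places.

Social marginal cost = private MC + MEC = 48.87 + 3.18q.
Set SMC = demand: 48.87 + 3.18q = 163.85 - 2.55q → q* = 20.0663.
Consumer price on the demand curve at q*: 163.85 − 2.55×20.0663 = 112.6809.

P = £112.68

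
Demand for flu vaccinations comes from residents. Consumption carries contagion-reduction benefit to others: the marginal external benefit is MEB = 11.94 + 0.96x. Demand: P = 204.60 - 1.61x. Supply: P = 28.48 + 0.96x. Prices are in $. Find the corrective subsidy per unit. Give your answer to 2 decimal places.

Social marginal benefit = demand + MEB = 216.54 - 0.65x.
Set SMB = MC: 216.54 - 0.65x = 28.48 + 0.96x → x* = 116.8075.
The Pigouvian subsidy equals MEB at x*: 11.94 + 0.96×116.8075 = 124.0752.

subsidy = $124.08 per unit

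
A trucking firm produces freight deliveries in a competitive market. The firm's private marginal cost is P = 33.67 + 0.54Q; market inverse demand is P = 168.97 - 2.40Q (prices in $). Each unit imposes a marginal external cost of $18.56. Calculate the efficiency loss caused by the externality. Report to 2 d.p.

Market equilibrium (private): 33.67 + 0.54Q = 168.97 - 2.40Q → Q_m = 46.0204.
Social marginal cost = private MC + MEC = 52.23 + 0.54Q.
Set SMC = demand: 52.23 + 0.54Q = 168.97 - 2.40Q → Q* = 39.7075.
The welfare-loss triangle has base |Q_m − Q*| and height MEC(Q_m) (the vertical gap between SMC and demand is zero at Q* and MEC at Q_m).
DWL = ½ × 6.3129 × 18.5600 = 58.5837.

DWL = $58.58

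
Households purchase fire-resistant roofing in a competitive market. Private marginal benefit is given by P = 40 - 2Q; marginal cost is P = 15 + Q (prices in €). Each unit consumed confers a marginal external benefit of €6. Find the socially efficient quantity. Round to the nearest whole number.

Social marginal benefit = demand + MEB = 46 - 2Q.
Set SMB = MC: 46 - 2Q = 15 + Q → Q* = 10.3333.

Q* = 10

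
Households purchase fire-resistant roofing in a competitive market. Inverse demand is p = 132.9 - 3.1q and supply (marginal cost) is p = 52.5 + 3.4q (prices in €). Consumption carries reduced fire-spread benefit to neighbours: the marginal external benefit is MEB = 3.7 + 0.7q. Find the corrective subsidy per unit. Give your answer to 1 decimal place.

Social marginal benefit = demand + MEB = 136.6 - 2.4q.
Set SMB = MC: 136.6 - 2.4q = 52.5 + 3.4q → q* = 14.5000.
The Pigouvian subsidy equals MEB at q*: 3.7 + 0.7×14.5000 = 13.8500.

subsidy = €13.9 per unit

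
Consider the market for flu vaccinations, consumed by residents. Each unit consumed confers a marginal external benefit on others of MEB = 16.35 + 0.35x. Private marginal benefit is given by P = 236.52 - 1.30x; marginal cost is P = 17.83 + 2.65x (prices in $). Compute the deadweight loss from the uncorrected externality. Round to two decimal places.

DWL = $177.29

Market equilibrium (private): 17.83 + 2.65x = 236.52 - 1.30x → x_m = 55.3646.
Social marginal benefit = demand + MEB = 252.87 - 0.95x.
Set SMB = MC: 252.87 - 0.95x = 17.83 + 2.65x → x* = 65.2889.
The loss is the area between SMB and MC from x* to x_m; with linear curves that's a triangle of height MEB(x_m).
DWL = ½ × 9.9243 × 35.7276 = 177.2857.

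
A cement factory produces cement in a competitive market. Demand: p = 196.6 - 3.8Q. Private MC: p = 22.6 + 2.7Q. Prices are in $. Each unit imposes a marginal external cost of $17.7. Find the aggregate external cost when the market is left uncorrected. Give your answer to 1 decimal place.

$473.8

Market equilibrium (private): 22.6 + 2.7Q = 196.6 - 3.8Q → Q_m = 26.7692.
Total external cost = MEC × Q_m = 17.7 × 26.7692 = 473.8148.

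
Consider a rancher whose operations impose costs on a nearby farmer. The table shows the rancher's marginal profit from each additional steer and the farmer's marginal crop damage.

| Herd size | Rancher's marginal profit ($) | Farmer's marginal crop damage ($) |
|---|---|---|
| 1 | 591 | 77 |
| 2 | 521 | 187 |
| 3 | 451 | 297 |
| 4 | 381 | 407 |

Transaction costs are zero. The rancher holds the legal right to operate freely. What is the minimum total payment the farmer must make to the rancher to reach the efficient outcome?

Left alone the rancher would choose level 4 (marginal profit stays positive).
Efficient level: k* = 3 (marginal profit ≥ marginal crop damage through 3).
The farmer must at least cover the rancher's forgone profit from cutting 4→3: 381 = 381.

$381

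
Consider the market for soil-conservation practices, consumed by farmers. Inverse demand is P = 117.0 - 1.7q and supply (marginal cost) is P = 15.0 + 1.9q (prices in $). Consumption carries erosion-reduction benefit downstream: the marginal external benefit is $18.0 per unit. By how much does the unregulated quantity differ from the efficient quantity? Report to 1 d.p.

Market equilibrium (private): 15.0 + 1.9q = 117.0 - 1.7q → q_m = 28.3333.
Social marginal benefit = demand + MEB = 135.0 - 1.7q.
Set SMB = MC: 135.0 - 1.7q = 15.0 + 1.9q → q* = 33.3333.
Gap = |28.3333 − 33.3333| = 5.0000.

5.0 units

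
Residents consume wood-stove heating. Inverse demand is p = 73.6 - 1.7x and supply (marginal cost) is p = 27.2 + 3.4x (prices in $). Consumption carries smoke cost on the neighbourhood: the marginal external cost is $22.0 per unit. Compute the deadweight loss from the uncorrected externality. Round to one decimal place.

Market equilibrium (private): 27.2 + 3.4x = 73.6 - 1.7x → x_m = 9.0980.
Social marginal benefit = demand − MEC = 51.6 - 1.7x.
Set SMB = MC: 51.6 - 1.7x = 27.2 + 3.4x → x* = 4.7843.
The welfare-loss triangle has base |x_m − x*| and height MEC(x_m) (the vertical gap between SMB and MC is zero at x* and MEC at x_m).
DWL = ½ × 4.3137 × 22.0000 = 47.4507.

DWL = $47.5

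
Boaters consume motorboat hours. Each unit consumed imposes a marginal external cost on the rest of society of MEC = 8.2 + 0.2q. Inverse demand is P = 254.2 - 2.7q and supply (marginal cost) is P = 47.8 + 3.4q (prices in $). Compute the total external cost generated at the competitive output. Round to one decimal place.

$391.9

Market equilibrium (private): 47.8 + 3.4q = 254.2 - 2.7q → q_m = 33.8361.
Total external cost = ∫₀^{q_m} (8.2 + 0.2q) dq = 8.2×33.8361 + ½×0.2×33.8361² = 391.9442.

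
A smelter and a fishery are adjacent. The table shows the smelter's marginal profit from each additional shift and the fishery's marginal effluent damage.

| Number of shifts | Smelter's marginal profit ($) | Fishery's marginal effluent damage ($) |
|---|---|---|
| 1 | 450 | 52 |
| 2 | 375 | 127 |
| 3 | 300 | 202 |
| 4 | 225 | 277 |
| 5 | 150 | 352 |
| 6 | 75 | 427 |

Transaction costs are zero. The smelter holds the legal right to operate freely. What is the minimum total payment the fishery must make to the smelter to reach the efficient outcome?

$450

Left alone the smelter would choose level 6 (marginal profit stays positive).
Efficient level: k* = 3 (marginal profit ≥ marginal effluent damage through 3).
The fishery must at least cover the smelter's forgone profit from cutting 6→3: 225 + 150 + 75 = 450.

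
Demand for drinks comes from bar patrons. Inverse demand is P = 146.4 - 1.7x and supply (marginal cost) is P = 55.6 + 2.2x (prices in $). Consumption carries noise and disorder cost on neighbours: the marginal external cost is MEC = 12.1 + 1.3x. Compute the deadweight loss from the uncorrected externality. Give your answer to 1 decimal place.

DWL = $172.6

Market equilibrium (private): 55.6 + 2.2x = 146.4 - 1.7x → x_m = 23.2821.
Social marginal benefit = demand − MEC = 134.3 - 3.0x.
Set SMB = MC: 134.3 - 3.0x = 55.6 + 2.2x → x* = 15.1346.
The loss is the area between SMB and MC from x* to x_m; with linear curves that's a triangle of height MEC(x_m).
DWL = ½ × 8.1475 × 42.3667 = 172.5913.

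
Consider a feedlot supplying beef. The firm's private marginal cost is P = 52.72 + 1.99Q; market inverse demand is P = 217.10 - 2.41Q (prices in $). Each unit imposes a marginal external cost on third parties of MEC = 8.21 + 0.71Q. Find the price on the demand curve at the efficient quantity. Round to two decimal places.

P = $143.45

Social marginal cost = private MC + MEC = 60.93 + 2.70Q.
Set SMC = demand: 60.93 + 2.70Q = 217.10 - 2.41Q → Q* = 30.5616.
Consumer price on the demand curve at Q*: 217.10 − 2.41×30.5616 = 143.4465.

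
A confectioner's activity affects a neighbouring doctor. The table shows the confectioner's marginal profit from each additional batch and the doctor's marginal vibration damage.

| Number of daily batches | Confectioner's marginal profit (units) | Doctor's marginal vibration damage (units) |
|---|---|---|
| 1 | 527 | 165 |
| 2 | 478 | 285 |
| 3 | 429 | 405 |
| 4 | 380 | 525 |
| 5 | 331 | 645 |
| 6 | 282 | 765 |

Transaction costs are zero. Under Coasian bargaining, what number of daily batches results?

Bargaining reaches the level where marginal profit last exceeds marginal vibration damage.
That holds through level 3 (429 ≥ 405) but not at 4 (380 < 525).

3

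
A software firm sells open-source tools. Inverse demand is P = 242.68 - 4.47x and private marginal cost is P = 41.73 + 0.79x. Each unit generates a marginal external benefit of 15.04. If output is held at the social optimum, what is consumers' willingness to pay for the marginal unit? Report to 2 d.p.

P = 59.13

Social marginal cost = private MC − MEB = 26.69 + 0.79x.
Set SMC = demand: 26.69 + 0.79x = 242.68 - 4.47x → x* = 41.0627.
Consumer price on the demand curve at x*: 242.68 − 4.47×41.0627 = 59.1297.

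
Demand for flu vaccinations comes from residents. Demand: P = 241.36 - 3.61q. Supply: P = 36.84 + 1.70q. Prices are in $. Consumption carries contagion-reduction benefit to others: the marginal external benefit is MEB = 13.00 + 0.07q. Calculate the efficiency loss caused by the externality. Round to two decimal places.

Market equilibrium (private): 36.84 + 1.70q = 241.36 - 3.61q → q_m = 38.5160.
Social marginal benefit = demand + MEB = 254.36 - 3.54q.
Set SMB = MC: 254.36 - 3.54q = 36.84 + 1.70q → q* = 41.5115.
Height of the DWL triangle at q_m is SMB(q_m) − MC(q_m) = MEB(q_m) = 15.6961.
DWL = ½ × 2.9955 × 15.6961 = 23.5088.

DWL = $23.51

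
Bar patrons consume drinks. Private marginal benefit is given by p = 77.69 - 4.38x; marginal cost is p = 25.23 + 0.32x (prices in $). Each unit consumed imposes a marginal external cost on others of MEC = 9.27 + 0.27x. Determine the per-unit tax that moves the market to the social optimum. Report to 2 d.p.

tax = $11.62 per unit

Social marginal benefit = demand − MEC = 68.42 - 4.65x.
Set SMB = MC: 68.42 - 4.65x = 25.23 + 0.32x → x* = 8.6901.
The Pigouvian tax equals MEC at x*: 9.27 + 0.27×8.6901 = 11.6163.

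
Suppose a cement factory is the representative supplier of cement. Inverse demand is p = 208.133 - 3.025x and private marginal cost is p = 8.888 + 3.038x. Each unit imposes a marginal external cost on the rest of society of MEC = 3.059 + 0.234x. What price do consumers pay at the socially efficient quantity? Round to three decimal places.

Social marginal cost = private MC + MEC = 11.947 + 3.272x.
Set SMC = demand: 11.947 + 3.272x = 208.133 - 3.025x → x* = 31.1555.
Consumer price on the demand curve at x*: 208.133 − 3.025×31.1555 = 113.8876.

P = 113.888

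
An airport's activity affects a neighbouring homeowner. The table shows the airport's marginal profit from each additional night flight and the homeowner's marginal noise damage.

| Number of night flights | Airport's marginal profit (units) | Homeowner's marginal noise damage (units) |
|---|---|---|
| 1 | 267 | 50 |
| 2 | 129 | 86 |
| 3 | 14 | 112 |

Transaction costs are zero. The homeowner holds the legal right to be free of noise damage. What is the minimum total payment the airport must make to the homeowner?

136

Efficient level: marginal profit ≥ marginal noise damage through level 2, so k* = 2.
With the homeowner holding the right, the airport must at least compensate total damage at k*: 50 + 86 = 136.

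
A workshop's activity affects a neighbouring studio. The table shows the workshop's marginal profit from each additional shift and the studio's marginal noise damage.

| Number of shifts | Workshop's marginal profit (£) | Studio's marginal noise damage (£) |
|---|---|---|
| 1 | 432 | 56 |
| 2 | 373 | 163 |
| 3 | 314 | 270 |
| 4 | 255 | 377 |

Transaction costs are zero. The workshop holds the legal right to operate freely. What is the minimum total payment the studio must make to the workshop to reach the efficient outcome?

£255

Left alone the workshop would choose level 4 (marginal profit stays positive).
Efficient level: k* = 3 (marginal profit ≥ marginal noise damage through 3).
The studio must at least cover the workshop's forgone profit from cutting 4→3: 255 = 255.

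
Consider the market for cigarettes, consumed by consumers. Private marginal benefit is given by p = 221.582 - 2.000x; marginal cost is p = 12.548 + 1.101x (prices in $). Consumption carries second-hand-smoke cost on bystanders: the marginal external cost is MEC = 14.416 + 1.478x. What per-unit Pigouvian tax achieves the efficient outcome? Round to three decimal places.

tax = $77.234 per unit

Social marginal benefit = demand − MEC = 207.166 - 3.478x.
Set SMB = MC: 207.166 - 3.478x = 12.548 + 1.101x → x* = 42.5023.
The Pigouvian tax equals MEC at x*: 14.416 + 1.478×42.5023 = 77.2344.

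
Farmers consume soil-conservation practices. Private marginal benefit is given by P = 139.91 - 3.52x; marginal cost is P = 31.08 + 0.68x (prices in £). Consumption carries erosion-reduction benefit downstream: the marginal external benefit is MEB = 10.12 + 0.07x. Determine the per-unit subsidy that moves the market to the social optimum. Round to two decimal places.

subsidy = £12.14 per unit

Social marginal benefit = demand + MEB = 150.03 - 3.45x.
Set SMB = MC: 150.03 - 3.45x = 31.08 + 0.68x → x* = 28.8015.
The Pigouvian subsidy equals MEB at x*: 10.12 + 0.07×28.8015 = 12.1361.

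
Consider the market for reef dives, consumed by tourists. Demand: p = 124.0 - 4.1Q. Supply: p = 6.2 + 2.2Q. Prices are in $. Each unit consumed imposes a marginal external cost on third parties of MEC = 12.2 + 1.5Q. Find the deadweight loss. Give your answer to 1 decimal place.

Market equilibrium (private): 6.2 + 2.2Q = 124.0 - 4.1Q → Q_m = 18.6984.
Social marginal benefit = demand − MEC = 111.8 - 5.6Q.
Set SMB = MC: 111.8 - 5.6Q = 6.2 + 2.2Q → Q* = 13.5385.
Height of the DWL triangle at Q_m is MC(Q_m) − SMB(Q_m) = MEC(Q_m) = 40.2476.
DWL = ½ × 5.1599 × 40.2476 = 103.8368.

DWL = $103.8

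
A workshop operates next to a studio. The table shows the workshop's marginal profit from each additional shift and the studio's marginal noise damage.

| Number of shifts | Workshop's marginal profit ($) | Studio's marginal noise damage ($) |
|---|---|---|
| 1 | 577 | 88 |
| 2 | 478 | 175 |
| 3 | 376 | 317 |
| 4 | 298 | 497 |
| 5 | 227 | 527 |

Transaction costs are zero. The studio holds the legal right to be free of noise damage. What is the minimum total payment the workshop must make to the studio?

$580

Efficient level: marginal profit ≥ marginal noise damage through level 3, so k* = 3.
With the studio holding the right, the workshop must at least compensate total damage at k*: 88 + 175 + 317 = 580.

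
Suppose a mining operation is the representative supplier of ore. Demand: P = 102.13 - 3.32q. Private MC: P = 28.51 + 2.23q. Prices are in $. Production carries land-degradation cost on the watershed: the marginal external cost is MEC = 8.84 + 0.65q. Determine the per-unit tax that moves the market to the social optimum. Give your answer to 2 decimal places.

Social marginal cost = private MC + MEC = 37.35 + 2.88q.
Set SMC = demand: 37.35 + 2.88q = 102.13 - 3.32q → q* = 10.4484.
The Pigouvian tax equals MEC at q*: 8.84 + 0.65×10.4484 = 15.6315.

tax = $15.63 per unit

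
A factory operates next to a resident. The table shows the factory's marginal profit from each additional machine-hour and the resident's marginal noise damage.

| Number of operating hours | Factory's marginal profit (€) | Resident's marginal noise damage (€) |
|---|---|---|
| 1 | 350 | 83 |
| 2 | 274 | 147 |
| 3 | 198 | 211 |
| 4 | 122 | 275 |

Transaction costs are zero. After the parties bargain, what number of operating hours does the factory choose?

2

Bargaining reaches the level where marginal profit last exceeds marginal noise damage.
That holds through level 2 (274 ≥ 147) but not at 3 (198 < 211).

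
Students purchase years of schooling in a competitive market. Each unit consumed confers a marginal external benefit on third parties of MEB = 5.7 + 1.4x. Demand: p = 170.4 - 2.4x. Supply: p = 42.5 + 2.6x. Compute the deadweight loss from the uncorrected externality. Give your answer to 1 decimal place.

DWL = 239.3

Market equilibrium (private): 42.5 + 2.6x = 170.4 - 2.4x → x_m = 25.5800.
Social marginal benefit = demand + MEB = 176.1 - x.
Set SMB = MC: 176.1 - x = 42.5 + 2.6x → x* = 37.1111.
Between x* and x_m the wedge SMB − MC runs linearly from 0 to MEB(x_m), so the loss is a triangle.
DWL = ½ × 11.5311 × 41.5120 = 239.3395.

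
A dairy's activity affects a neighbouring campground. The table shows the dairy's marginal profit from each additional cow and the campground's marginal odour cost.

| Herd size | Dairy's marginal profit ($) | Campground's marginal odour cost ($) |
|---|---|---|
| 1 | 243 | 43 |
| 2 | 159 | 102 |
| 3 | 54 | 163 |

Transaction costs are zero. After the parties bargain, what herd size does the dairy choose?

2

Bargaining reaches the level where marginal profit last exceeds marginal odour cost.
That holds through level 2 (159 ≥ 102) but not at 3 (54 < 163).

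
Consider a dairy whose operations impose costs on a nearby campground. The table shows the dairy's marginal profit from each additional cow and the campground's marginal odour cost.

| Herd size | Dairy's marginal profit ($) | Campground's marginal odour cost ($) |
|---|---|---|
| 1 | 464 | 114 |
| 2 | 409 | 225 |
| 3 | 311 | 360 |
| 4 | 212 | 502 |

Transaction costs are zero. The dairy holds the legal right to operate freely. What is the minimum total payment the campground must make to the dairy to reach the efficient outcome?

$523

Left alone the dairy would choose level 4 (marginal profit stays positive).
Efficient level: k* = 2 (marginal profit ≥ marginal odour cost through 2).
The campground must at least cover the dairy's forgone profit from cutting 4→2: 311 + 212 = 523.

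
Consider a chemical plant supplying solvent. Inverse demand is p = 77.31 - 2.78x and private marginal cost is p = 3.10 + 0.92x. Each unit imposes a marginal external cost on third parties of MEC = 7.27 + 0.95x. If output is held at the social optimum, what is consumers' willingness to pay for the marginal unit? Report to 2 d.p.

Social marginal cost = private MC + MEC = 10.37 + 1.87x.
Set SMC = demand: 10.37 + 1.87x = 77.31 - 2.78x → x* = 14.3957.
Consumer price on the demand curve at x*: 77.31 − 2.78×14.3957 = 37.2900.

P = 37.29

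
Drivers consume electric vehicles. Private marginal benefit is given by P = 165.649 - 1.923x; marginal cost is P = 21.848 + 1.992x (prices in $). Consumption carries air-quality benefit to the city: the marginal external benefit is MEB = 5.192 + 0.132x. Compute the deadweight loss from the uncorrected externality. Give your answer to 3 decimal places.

DWL = $13.324

Market equilibrium (private): 21.848 + 1.992x = 165.649 - 1.923x → x_m = 36.7308.
Social marginal benefit = demand + MEB = 170.841 - 1.791x.
Set SMB = MC: 170.841 - 1.791x = 21.848 + 1.992x → x* = 39.3849.
Height of the DWL triangle at x_m is SMB(x_m) − MC(x_m) = MEB(x_m) = 10.0405.
DWL = ½ × 2.6541 × 10.0405 = 13.3242.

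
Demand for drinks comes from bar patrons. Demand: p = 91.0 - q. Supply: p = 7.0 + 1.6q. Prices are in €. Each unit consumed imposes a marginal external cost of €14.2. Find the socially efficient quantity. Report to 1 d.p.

Social marginal benefit = demand − MEC = 76.8 - q.
Set SMB = MC: 76.8 - q = 7.0 + 1.6q → q* = 26.8462.

q* = 26.8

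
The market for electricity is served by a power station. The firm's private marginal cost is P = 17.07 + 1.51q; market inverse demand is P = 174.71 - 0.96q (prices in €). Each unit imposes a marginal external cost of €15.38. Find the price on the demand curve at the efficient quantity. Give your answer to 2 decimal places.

Social marginal cost = private MC + MEC = 32.45 + 1.51q.
Set SMC = demand: 32.45 + 1.51q = 174.71 - 0.96q → q* = 57.5951.
Consumer price on the demand curve at q*: 174.71 − 0.96×57.5951 = 119.4187.

P = €119.42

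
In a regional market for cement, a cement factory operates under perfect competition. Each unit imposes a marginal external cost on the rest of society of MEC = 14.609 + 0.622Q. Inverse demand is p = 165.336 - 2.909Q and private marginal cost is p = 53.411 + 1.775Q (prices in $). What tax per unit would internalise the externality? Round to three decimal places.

Social marginal cost = private MC + MEC = 68.020 + 2.397Q.
Set SMC = demand: 68.020 + 2.397Q = 165.336 - 2.909Q → Q* = 18.3407.
The Pigouvian tax equals MEC at Q*: 14.609 + 0.622×18.3407 = 26.0169.

tax = $26.017 per unit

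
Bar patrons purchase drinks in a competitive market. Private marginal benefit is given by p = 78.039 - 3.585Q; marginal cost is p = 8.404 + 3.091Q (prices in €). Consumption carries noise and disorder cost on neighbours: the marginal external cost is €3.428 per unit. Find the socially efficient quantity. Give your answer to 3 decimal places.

Social marginal benefit = demand − MEC = 74.611 - 3.585Q.
Set SMB = MC: 74.611 - 3.585Q = 8.404 + 3.091Q → Q* = 9.9172.

Q* = 9.917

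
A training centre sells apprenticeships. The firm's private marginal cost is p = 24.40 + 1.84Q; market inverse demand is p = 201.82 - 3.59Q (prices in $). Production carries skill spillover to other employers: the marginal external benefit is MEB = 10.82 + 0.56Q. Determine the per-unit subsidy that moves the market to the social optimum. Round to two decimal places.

Social marginal cost = private MC − MEB = 13.58 + 1.28Q.
Set SMC = demand: 13.58 + 1.28Q = 201.82 - 3.59Q → Q* = 38.6530.
The Pigouvian subsidy equals MEB at Q*: 10.82 + 0.56×38.6530 = 32.4657.

subsidy = $32.47 per unit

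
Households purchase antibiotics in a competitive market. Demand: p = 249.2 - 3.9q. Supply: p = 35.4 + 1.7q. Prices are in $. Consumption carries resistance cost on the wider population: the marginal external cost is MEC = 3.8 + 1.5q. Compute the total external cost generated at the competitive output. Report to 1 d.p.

Market equilibrium (private): 35.4 + 1.7q = 249.2 - 3.9q → q_m = 38.1786.
Total external cost = ∫₀^{q_m} (3.8 + 1.5q) dq = 3.8×38.1786 + ½×1.5×38.1786² = 1238.2828.

$1238.3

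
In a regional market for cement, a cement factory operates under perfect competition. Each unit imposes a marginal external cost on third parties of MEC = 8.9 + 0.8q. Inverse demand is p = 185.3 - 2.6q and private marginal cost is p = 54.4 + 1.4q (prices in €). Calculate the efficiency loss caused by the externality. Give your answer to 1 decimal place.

Market equilibrium (private): 54.4 + 1.4q = 185.3 - 2.6q → q_m = 32.7250.
Social marginal cost = private MC + MEC = 63.3 + 2.2q.
Set SMC = demand: 63.3 + 2.2q = 185.3 - 2.6q → q* = 25.4167.
The welfare-loss triangle has base |q_m − q*| and height MEC(q_m) (the vertical gap between SMC and demand is zero at q* and MEC at q_m).
DWL = ½ × 7.3083 × 35.0800 = 128.1876.

DWL = €128.2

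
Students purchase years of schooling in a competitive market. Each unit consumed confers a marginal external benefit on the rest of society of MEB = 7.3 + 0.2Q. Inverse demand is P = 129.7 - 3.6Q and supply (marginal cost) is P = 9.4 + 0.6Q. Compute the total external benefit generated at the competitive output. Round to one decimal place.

291.1

Market equilibrium (private): 9.4 + 0.6Q = 129.7 - 3.6Q → Q_m = 28.6429.
Total external benefit = ∫₀^{Q_m} (7.3 + 0.2Q) dQ = 7.3×28.6429 + ½×0.2×28.6429² = 291.1347.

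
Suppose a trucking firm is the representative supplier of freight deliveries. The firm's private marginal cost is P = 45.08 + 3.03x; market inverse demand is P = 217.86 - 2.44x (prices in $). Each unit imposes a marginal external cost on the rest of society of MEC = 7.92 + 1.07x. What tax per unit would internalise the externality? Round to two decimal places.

tax = $34.89 per unit

Social marginal cost = private MC + MEC = 53.00 + 4.10x.
Set SMC = demand: 53.00 + 4.10x = 217.86 - 2.44x → x* = 25.2080.
The Pigouvian tax equals MEC at x*: 7.92 + 1.07×25.2080 = 34.8926.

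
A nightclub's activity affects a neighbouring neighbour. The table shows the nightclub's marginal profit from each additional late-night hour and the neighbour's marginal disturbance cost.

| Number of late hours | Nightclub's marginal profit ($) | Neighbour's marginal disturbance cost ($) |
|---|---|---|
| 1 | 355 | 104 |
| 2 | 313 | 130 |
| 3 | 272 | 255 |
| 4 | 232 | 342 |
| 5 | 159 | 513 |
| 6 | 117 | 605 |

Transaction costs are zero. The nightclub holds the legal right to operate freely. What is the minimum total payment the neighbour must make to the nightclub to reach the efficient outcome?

Left alone the nightclub would choose level 6 (marginal profit stays positive).
Efficient level: k* = 3 (marginal profit ≥ marginal disturbance cost through 3).
The neighbour must at least cover the nightclub's forgone profit from cutting 6→3: 232 + 159 + 117 = 508.

$508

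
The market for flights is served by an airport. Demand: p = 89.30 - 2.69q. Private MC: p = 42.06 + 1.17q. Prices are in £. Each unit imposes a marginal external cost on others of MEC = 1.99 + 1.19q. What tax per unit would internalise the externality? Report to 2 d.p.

tax = £12.65 per unit

Social marginal cost = private MC + MEC = 44.05 + 2.36q.
Set SMC = demand: 44.05 + 2.36q = 89.30 - 2.69q → q* = 8.9604.
The Pigouvian tax equals MEC at q*: 1.99 + 1.19×8.9604 = 12.6529.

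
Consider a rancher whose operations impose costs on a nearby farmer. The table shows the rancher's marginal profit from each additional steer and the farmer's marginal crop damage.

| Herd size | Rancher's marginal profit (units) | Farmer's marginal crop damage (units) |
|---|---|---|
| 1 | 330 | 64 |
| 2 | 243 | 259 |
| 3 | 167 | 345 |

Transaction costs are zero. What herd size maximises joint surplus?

Bargaining reaches the level where marginal profit last exceeds marginal crop damage.
That holds through level 1 (330 ≥ 64) but not at 2 (243 < 259).

1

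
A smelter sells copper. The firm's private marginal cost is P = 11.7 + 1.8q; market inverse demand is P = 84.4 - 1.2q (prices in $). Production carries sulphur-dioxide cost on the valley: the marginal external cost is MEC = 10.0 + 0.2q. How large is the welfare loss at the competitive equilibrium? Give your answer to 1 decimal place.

DWL = $34.4

Market equilibrium (private): 11.7 + 1.8q = 84.4 - 1.2q → q_m = 24.2333.
Social marginal cost = private MC + MEC = 21.7 + 2.0q.
Set SMC = demand: 21.7 + 2.0q = 84.4 - 1.2q → q* = 19.5938.
Height of the DWL triangle at q_m is SMC(q_m) − demand(q_m) = MEC(q_m) = 14.8467.
DWL = ½ × 4.6395 × 14.8467 = 34.4406.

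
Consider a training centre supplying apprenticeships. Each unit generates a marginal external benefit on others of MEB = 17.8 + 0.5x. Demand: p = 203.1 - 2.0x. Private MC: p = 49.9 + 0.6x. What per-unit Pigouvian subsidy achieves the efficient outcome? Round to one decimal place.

Social marginal cost = private MC − MEB = 32.1 + 0.1x.
Set SMC = demand: 32.1 + 0.1x = 203.1 - 2.0x → x* = 81.4286.
The Pigouvian subsidy equals MEB at x*: 17.8 + 0.5×81.4286 = 58.5143.

subsidy = 58.5 per unit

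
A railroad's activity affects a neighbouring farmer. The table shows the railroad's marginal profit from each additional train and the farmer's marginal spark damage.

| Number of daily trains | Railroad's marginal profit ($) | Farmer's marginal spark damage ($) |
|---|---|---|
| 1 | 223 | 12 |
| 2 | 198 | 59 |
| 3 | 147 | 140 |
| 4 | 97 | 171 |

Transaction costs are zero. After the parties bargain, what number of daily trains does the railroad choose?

Bargaining reaches the level where marginal profit last exceeds marginal spark damage.
That holds through level 3 (147 ≥ 140) but not at 4 (97 < 171).

3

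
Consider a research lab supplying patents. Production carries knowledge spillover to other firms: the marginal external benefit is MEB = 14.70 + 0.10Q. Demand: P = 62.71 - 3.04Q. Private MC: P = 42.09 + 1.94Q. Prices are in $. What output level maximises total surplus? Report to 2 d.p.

Social marginal cost = private MC − MEB = 27.39 + 1.84Q.
Set SMC = demand: 27.39 + 1.84Q = 62.71 - 3.04Q → Q* = 7.2377.

Q* = 7.24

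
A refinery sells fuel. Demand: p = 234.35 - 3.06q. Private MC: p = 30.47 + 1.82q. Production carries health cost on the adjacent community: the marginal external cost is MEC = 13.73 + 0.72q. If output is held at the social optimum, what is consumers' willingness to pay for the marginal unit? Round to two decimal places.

P = 130.45

Social marginal cost = private MC + MEC = 44.20 + 2.54q.
Set SMC = demand: 44.20 + 2.54q = 234.35 - 3.06q → q* = 33.9554.
Consumer price on the demand curve at q*: 234.35 − 3.06×33.9554 = 130.4465.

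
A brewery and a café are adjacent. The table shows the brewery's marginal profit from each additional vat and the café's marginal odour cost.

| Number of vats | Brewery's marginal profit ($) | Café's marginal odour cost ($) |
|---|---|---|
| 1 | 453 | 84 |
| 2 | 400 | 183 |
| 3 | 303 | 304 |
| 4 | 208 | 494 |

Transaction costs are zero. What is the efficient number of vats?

2

Bargaining reaches the level where marginal profit last exceeds marginal odour cost.
That holds through level 2 (400 ≥ 183) but not at 3 (303 < 304).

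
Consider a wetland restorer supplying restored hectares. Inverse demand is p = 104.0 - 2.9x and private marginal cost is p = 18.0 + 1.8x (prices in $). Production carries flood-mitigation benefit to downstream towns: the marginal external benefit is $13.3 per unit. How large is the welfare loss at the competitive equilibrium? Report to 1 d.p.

DWL = $18.8

Market equilibrium (private): 18.0 + 1.8x = 104.0 - 2.9x → x_m = 18.2979.
Social marginal cost = private MC − MEB = 4.7 + 1.8x.
Set SMC = demand: 4.7 + 1.8x = 104.0 - 2.9x → x* = 21.1277.
Between x* and x_m the wedge demand − SMC runs linearly from 0 to MEB(x_m), so the loss is a triangle.
DWL = ½ × 2.8298 × 13.3000 = 18.8182.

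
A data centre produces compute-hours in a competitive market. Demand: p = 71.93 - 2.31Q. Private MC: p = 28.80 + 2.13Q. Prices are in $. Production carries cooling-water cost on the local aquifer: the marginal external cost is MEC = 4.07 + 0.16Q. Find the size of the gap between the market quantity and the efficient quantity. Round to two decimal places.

Market equilibrium (private): 28.80 + 2.13Q = 71.93 - 2.31Q → Q_m = 9.7140.
Social marginal cost = private MC + MEC = 32.87 + 2.29Q.
Set SMC = demand: 32.87 + 2.29Q = 71.93 - 2.31Q → Q* = 8.4913.
Gap = |9.7140 − 8.4913| = 1.2227.

1.22 units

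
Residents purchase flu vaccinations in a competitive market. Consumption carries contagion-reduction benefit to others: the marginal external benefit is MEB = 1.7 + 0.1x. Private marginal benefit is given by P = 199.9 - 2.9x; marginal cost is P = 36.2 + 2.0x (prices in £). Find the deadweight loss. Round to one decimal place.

DWL = £2.6

Market equilibrium (private): 36.2 + 2.0x = 199.9 - 2.9x → x_m = 33.4082.
Social marginal benefit = demand + MEB = 201.6 - 2.8x.
Set SMB = MC: 201.6 - 2.8x = 36.2 + 2.0x → x* = 34.4583.
Height of the DWL triangle at x_m is SMB(x_m) − MC(x_m) = MEB(x_m) = 5.0408.
DWL = ½ × 1.0501 × 5.0408 = 2.6467.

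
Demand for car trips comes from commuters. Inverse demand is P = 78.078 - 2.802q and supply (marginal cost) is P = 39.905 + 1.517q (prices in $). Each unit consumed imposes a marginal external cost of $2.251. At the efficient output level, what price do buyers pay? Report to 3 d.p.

P = $54.773

Social marginal benefit = demand − MEC = 75.827 - 2.802q.
Set SMB = MC: 75.827 - 2.802q = 39.905 + 1.517q → q* = 8.3172.
Consumer price on the demand curve at q*: 78.078 − 2.802×8.3172 = 54.7732.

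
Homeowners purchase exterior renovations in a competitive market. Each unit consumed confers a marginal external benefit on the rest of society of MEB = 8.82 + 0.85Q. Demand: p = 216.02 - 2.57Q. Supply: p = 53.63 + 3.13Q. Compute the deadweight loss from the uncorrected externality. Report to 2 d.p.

DWL = 112.51

Market equilibrium (private): 53.63 + 3.13Q = 216.02 - 2.57Q → Q_m = 28.4895.
Social marginal benefit = demand + MEB = 224.84 - 1.72Q.
Set SMB = MC: 224.84 - 1.72Q = 53.63 + 3.13Q → Q* = 35.3010.
Between Q* and Q_m the wedge SMB − MC runs linearly from 0 to MEB(Q_m), so the loss is a triangle.
DWL = ½ × 6.8115 × 33.0361 = 112.5127.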